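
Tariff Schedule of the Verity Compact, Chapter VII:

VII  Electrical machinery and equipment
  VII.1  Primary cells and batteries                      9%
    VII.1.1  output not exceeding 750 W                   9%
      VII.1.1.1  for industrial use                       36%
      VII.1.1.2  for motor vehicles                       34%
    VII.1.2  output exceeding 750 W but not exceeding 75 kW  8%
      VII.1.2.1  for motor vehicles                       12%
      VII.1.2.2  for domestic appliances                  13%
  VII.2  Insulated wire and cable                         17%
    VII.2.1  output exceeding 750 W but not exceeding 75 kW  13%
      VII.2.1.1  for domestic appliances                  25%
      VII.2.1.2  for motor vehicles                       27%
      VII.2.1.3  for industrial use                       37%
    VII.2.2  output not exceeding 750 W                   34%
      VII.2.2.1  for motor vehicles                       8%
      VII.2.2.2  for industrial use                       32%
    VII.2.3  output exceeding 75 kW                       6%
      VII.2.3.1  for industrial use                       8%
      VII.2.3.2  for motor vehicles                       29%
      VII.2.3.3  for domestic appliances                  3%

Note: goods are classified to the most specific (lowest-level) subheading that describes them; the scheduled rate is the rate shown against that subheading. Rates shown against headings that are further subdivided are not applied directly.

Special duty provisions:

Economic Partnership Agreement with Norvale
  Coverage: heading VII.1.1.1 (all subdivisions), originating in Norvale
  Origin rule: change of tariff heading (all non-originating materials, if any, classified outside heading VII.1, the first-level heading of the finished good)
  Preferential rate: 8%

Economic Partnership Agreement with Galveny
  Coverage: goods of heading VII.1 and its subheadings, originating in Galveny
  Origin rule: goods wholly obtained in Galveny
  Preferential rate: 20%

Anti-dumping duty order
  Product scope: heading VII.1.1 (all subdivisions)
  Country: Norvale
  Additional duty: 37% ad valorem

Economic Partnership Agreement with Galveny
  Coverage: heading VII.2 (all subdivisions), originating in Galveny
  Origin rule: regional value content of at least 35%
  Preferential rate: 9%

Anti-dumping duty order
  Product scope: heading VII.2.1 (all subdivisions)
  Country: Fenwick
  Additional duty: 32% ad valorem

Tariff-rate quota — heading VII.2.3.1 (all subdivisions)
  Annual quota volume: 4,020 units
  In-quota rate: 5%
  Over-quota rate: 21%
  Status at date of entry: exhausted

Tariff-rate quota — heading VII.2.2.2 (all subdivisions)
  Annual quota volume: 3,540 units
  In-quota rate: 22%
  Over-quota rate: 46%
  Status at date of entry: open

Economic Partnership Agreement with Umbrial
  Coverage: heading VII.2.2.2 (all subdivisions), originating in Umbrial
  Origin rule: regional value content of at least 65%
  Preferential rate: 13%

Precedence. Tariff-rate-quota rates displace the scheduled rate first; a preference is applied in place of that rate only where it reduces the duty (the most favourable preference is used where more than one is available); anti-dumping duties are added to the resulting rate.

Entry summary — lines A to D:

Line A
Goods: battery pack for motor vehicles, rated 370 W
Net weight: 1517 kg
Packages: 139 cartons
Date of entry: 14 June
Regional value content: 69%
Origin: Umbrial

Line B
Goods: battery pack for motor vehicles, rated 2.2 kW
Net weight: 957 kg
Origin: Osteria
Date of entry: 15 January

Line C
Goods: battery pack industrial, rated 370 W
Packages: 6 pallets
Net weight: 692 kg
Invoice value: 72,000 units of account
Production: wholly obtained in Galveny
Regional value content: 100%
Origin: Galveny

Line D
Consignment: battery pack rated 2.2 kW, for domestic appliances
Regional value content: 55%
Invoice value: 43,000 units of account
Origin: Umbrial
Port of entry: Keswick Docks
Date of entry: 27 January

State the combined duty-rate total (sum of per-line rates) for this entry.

Line A: battery pack → VII.1; rated 370 W → VII.1.1; for motor vehicles → VII.1.1.2. Scheduled 34%. Umbrial agreement on VII.2.2.2: VII.1.1.2 not covered. → 34%.
Line B: battery pack → VII.1; rated 2.2 kW → VII.1.2; for motor vehicles → VII.1.2.1. Scheduled 12%. No special measure applies. → 12%.
Line C: battery pack → VII.1; rated 370 W → VII.1.1; industrial → VII.1.1.1. Scheduled 36%. Galveny agreement on VII.1: wholly obtained → 20% available; Galveny agreement on VII.2: VII.1.1.1 not covered; preferential 20%. → 20%.
Line D: battery pack → VII.1; rated 2.2 kW → VII.1.2; for domestic appliances → VII.1.2.2. Scheduled 13%. Umbrial agreement on VII.2.2.2: VII.1.2.2 not covered. → 13%.
Sum: 34% + 12% + 20% + 13% = 79%.

79%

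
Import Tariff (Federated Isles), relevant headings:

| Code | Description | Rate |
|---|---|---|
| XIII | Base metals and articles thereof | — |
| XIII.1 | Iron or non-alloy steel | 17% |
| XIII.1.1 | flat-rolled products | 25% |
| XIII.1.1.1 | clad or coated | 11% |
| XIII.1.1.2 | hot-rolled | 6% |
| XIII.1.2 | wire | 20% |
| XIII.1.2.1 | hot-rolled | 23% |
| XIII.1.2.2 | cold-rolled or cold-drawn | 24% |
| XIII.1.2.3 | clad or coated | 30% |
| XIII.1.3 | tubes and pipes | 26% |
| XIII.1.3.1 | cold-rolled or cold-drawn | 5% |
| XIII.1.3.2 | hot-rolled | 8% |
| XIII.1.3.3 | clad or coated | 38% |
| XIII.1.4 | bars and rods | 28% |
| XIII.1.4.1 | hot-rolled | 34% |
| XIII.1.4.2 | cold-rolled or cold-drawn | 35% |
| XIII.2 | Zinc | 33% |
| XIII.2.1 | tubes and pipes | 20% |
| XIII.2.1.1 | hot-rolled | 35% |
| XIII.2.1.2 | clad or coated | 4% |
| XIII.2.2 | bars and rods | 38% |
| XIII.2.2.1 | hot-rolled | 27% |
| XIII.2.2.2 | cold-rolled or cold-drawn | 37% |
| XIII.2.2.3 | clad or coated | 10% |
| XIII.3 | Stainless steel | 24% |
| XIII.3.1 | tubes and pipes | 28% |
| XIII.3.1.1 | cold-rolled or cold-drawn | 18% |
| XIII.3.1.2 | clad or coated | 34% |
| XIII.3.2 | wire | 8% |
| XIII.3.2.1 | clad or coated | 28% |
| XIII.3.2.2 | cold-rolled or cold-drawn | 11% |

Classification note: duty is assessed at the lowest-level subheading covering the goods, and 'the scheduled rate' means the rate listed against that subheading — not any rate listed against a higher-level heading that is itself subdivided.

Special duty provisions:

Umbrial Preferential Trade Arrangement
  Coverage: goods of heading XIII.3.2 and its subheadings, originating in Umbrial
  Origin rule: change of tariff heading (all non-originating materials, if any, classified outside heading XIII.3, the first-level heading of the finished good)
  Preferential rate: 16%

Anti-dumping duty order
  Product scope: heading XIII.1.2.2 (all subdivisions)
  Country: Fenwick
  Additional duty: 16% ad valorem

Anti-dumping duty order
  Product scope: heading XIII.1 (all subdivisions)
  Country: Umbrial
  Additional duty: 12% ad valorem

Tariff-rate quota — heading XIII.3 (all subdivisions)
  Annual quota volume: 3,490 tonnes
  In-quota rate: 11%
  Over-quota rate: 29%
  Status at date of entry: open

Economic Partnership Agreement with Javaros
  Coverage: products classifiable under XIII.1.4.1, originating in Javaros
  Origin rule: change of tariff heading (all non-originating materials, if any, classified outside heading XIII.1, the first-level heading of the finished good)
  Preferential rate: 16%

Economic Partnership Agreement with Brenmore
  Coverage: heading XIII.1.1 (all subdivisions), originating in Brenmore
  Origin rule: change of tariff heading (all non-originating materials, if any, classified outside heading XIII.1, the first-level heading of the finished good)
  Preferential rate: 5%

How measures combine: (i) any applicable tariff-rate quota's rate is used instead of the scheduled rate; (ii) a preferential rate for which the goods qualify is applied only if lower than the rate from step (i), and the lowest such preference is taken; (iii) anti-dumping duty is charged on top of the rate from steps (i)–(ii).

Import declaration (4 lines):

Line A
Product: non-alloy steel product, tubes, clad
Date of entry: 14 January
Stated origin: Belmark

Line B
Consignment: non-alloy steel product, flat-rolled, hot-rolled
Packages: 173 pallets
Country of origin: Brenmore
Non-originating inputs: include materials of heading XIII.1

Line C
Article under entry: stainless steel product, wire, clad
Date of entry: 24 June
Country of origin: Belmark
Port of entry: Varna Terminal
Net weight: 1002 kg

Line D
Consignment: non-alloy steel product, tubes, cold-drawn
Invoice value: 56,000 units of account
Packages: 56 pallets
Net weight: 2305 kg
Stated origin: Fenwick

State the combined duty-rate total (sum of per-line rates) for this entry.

60%

Line A: non-alloy steel → XIII.1; tubes → XIII.1.3; clad → XIII.1.3.3. Scheduled 38%. No special measure applies. → 38%.
Line B: non-alloy steel → XIII.1; flat-rolled → XIII.1.1; hot-rolled → XIII.1.1.2. Scheduled 6%. Brenmore agreement on XIII.1.1: CTH not met. → 6%.
Line C: stainless steel → XIII.3; wire → XIII.3.2; clad → XIII.3.2.1. Scheduled 28%. quota on XIII.3 open → in-quota 11%. → 11%.
Line D: non-alloy steel → XIII.1; tubes → XIII.1.3; cold-drawn → XIII.1.3.1. Scheduled 5%. No special measure applies. → 5%.
Sum: 38% + 6% + 11% + 5% = 60%.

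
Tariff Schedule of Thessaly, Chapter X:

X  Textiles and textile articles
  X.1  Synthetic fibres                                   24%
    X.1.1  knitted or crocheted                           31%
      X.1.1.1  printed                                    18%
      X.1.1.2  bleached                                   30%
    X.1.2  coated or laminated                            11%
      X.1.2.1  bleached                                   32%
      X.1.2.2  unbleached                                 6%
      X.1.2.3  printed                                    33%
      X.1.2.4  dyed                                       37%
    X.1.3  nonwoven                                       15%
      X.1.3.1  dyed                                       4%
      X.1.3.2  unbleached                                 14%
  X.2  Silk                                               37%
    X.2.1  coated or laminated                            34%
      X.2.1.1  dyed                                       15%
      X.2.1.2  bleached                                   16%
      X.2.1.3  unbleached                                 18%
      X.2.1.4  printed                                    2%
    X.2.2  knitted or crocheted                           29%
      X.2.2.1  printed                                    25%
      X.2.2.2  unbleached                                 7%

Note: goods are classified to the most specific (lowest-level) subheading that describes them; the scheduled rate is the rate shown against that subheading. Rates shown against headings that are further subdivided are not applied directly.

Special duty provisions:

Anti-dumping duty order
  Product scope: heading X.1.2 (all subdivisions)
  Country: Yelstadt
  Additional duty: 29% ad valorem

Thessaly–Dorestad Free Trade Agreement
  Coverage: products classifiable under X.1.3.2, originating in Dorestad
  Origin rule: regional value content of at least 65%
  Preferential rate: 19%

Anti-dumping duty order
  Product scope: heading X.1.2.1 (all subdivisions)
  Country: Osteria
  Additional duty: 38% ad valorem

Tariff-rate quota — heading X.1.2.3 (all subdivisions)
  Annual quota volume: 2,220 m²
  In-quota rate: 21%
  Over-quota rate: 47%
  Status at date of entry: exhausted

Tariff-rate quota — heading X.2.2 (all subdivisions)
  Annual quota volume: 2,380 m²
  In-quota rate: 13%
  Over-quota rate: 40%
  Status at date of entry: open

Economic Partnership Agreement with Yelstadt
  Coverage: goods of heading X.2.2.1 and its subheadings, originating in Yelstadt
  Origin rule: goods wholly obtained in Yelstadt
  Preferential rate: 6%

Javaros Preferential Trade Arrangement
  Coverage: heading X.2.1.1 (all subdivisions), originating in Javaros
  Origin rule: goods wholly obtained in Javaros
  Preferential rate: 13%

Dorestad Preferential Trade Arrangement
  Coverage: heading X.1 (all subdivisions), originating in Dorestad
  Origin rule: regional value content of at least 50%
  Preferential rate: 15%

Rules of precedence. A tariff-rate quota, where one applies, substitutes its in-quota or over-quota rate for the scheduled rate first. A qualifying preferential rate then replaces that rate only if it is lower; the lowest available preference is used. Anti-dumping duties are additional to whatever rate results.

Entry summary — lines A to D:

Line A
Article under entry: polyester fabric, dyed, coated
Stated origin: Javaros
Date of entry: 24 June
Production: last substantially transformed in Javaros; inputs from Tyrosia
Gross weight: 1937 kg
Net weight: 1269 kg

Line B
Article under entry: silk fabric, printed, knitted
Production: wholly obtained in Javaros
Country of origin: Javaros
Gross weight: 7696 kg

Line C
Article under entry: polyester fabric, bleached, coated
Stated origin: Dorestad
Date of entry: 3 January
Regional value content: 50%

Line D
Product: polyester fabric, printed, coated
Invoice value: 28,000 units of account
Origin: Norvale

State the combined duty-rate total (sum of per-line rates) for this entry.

Line A: polyester → X.1; coated → X.1.2; dyed → X.1.2.4. Scheduled 37%. Javaros agreement on X.2.1.1: X.1.2.4 not covered. → 37%.
Line B: silk → X.2; knitted → X.2.2; printed → X.2.2.1. Scheduled 25%. quota on X.2.2 open → in-quota 13%; Javaros agreement on X.2.1.1: X.2.2.1 not covered. → 13%.
Line C: polyester → X.1; coated → X.1.2; bleached → X.1.2.1. Scheduled 32%. Dorestad agreement on X.1.3.2: X.1.2.1 not covered; Dorestad agreement on X.1: RVC ≥ 50% → 15% available; preferential 15%. → 15%.
Line D: polyester → X.1; coated → X.1.2; printed → X.1.2.3. Scheduled 33%. quota on X.1.2.3 exhausted → over-quota 47%. → 47%.
Sum: 37% + 13% + 15% + 47% = 112%.

112%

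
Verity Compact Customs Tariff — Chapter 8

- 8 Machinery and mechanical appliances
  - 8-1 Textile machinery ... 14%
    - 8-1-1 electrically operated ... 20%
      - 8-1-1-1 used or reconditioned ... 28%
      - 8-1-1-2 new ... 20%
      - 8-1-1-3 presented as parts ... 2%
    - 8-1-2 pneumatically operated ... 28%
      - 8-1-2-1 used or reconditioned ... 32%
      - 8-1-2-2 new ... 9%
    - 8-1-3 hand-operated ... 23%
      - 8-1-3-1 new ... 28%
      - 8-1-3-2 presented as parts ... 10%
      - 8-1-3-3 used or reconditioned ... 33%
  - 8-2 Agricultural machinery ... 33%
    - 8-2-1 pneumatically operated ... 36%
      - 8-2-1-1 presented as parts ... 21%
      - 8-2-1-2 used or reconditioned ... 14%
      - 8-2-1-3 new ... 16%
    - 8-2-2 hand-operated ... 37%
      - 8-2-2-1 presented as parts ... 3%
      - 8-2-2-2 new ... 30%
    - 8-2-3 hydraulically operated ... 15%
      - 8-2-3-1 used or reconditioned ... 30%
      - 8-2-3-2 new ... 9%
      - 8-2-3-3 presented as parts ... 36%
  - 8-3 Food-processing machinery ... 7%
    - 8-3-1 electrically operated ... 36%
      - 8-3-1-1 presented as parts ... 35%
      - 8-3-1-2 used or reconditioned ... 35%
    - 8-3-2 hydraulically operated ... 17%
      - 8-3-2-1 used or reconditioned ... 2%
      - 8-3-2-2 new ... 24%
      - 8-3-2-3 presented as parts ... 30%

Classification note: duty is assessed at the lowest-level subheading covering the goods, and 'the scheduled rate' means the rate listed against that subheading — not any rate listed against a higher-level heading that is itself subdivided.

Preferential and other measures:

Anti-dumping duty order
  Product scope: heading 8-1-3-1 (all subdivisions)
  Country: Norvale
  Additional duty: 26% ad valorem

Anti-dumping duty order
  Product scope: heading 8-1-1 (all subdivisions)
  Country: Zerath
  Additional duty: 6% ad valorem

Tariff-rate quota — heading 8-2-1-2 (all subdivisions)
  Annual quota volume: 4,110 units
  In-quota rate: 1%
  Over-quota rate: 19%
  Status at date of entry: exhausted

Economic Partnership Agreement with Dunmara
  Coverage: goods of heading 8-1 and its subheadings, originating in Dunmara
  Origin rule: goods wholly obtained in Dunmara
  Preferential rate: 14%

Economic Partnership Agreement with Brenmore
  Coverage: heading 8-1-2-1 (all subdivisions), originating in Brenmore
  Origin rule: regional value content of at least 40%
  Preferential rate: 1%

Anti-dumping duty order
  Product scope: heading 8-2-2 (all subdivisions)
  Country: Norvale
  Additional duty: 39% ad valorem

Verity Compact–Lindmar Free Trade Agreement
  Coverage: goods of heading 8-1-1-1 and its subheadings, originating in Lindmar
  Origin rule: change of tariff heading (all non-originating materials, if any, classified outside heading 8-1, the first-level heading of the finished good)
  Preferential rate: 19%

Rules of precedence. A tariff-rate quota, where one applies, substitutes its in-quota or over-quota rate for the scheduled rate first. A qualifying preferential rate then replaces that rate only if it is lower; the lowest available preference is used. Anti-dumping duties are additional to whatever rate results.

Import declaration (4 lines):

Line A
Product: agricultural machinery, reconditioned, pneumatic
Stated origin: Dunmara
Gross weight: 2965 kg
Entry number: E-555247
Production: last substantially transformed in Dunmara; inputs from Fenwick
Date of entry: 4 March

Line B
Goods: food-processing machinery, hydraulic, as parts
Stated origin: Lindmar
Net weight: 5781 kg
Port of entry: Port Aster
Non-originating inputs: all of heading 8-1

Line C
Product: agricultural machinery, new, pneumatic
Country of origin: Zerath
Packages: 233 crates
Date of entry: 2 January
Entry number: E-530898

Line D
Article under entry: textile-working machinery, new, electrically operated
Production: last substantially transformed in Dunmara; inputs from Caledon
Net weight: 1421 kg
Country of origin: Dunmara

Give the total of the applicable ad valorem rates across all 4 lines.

Line A: agricultural → 8-2; pneumatic → 8-2-1; reconditioned → 8-2-1-2. Scheduled 14%. quota on 8-2-1-2 exhausted → over-quota 19%; Dunmara agreement on 8-1: 8-2-1-2 not covered. → 19%.
Line B: food-processing → 8-3; hydraulic → 8-3-2; as parts → 8-3-2-3. Scheduled 30%. Lindmar agreement on 8-1-1-1: 8-3-2-3 not covered. → 30%.
Line C: agricultural → 8-2; pneumatic → 8-2-1; new → 8-2-1-3. Scheduled 16%. No special measure applies. → 16%.
Line D: textile-working → 8-1; electrically operated → 8-1-1; new → 8-1-1-2. Scheduled 20%. Dunmara agreement on 8-1: not wholly obtained. → 20%.
Sum: 19% + 30% + 16% + 20% = 85%.

85%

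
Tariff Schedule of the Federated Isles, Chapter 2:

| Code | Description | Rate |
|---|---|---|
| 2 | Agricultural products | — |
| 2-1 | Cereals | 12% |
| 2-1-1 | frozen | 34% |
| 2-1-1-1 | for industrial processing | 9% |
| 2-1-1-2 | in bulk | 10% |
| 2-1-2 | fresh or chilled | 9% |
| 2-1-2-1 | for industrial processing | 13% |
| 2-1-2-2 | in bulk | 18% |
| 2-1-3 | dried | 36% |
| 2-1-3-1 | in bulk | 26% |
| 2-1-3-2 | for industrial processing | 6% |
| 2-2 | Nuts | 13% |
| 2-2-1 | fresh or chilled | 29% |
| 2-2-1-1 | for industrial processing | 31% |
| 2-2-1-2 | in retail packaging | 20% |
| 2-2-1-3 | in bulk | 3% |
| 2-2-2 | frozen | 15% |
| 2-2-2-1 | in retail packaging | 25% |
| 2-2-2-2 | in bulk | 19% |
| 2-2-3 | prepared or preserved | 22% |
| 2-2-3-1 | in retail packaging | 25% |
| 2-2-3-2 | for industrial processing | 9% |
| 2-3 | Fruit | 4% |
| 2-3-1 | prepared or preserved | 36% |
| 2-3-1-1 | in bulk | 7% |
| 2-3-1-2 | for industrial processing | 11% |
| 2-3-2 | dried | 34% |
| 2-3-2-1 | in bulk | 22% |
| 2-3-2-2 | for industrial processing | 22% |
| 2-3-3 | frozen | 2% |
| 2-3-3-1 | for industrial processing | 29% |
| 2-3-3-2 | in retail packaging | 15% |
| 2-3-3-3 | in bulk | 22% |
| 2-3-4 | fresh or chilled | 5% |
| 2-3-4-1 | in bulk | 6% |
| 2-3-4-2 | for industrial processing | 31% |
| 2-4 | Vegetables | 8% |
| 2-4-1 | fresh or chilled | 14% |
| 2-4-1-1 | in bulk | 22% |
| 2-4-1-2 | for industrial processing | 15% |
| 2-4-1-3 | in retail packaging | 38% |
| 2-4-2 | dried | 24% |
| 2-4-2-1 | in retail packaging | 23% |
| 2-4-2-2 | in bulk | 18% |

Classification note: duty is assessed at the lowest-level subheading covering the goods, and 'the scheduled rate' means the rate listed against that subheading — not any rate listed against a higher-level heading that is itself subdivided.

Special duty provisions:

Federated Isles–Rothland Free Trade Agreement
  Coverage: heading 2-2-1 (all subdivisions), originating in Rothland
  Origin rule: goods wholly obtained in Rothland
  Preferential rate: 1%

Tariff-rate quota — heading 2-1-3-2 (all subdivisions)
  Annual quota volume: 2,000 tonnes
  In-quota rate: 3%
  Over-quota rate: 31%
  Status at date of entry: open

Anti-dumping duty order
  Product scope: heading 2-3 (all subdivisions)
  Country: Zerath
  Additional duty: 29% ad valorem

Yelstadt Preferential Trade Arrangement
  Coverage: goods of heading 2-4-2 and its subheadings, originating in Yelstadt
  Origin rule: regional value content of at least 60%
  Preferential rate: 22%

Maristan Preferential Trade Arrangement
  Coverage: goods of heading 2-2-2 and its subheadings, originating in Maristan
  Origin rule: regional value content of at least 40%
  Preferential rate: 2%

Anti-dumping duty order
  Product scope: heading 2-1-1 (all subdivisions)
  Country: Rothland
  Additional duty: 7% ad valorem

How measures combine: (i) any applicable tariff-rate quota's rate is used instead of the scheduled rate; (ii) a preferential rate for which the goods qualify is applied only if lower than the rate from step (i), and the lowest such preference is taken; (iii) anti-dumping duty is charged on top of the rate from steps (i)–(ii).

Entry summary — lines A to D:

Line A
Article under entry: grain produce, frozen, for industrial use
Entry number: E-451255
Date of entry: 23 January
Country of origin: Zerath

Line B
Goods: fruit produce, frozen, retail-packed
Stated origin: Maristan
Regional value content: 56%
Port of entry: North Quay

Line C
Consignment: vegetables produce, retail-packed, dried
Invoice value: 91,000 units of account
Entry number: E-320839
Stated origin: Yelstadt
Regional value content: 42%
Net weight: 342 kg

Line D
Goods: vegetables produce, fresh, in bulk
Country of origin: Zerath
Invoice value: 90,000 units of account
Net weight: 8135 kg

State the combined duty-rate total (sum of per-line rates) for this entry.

Line A: grain → 2-1; frozen → 2-1-1; for industrial use → 2-1-1-1. Scheduled 9%. No special measure applies. → 9%.
Line B: fruit → 2-3; frozen → 2-3-3; retail-packed → 2-3-3-2. Scheduled 15%. Maristan agreement on 2-2-2: 2-3-3-2 not covered. → 15%.
Line C: vegetables → 2-4; dried → 2-4-2; retail-packed → 2-4-2-1. Scheduled 23%. Yelstadt agreement on 2-4-2: RVC < 60%. → 23%.
Line D: vegetables → 2-4; fresh → 2-4-1; in bulk → 2-4-1-1. Scheduled 22%. No special measure applies. → 22%.
Sum: 9% + 15% + 23% + 22% = 69%.

69%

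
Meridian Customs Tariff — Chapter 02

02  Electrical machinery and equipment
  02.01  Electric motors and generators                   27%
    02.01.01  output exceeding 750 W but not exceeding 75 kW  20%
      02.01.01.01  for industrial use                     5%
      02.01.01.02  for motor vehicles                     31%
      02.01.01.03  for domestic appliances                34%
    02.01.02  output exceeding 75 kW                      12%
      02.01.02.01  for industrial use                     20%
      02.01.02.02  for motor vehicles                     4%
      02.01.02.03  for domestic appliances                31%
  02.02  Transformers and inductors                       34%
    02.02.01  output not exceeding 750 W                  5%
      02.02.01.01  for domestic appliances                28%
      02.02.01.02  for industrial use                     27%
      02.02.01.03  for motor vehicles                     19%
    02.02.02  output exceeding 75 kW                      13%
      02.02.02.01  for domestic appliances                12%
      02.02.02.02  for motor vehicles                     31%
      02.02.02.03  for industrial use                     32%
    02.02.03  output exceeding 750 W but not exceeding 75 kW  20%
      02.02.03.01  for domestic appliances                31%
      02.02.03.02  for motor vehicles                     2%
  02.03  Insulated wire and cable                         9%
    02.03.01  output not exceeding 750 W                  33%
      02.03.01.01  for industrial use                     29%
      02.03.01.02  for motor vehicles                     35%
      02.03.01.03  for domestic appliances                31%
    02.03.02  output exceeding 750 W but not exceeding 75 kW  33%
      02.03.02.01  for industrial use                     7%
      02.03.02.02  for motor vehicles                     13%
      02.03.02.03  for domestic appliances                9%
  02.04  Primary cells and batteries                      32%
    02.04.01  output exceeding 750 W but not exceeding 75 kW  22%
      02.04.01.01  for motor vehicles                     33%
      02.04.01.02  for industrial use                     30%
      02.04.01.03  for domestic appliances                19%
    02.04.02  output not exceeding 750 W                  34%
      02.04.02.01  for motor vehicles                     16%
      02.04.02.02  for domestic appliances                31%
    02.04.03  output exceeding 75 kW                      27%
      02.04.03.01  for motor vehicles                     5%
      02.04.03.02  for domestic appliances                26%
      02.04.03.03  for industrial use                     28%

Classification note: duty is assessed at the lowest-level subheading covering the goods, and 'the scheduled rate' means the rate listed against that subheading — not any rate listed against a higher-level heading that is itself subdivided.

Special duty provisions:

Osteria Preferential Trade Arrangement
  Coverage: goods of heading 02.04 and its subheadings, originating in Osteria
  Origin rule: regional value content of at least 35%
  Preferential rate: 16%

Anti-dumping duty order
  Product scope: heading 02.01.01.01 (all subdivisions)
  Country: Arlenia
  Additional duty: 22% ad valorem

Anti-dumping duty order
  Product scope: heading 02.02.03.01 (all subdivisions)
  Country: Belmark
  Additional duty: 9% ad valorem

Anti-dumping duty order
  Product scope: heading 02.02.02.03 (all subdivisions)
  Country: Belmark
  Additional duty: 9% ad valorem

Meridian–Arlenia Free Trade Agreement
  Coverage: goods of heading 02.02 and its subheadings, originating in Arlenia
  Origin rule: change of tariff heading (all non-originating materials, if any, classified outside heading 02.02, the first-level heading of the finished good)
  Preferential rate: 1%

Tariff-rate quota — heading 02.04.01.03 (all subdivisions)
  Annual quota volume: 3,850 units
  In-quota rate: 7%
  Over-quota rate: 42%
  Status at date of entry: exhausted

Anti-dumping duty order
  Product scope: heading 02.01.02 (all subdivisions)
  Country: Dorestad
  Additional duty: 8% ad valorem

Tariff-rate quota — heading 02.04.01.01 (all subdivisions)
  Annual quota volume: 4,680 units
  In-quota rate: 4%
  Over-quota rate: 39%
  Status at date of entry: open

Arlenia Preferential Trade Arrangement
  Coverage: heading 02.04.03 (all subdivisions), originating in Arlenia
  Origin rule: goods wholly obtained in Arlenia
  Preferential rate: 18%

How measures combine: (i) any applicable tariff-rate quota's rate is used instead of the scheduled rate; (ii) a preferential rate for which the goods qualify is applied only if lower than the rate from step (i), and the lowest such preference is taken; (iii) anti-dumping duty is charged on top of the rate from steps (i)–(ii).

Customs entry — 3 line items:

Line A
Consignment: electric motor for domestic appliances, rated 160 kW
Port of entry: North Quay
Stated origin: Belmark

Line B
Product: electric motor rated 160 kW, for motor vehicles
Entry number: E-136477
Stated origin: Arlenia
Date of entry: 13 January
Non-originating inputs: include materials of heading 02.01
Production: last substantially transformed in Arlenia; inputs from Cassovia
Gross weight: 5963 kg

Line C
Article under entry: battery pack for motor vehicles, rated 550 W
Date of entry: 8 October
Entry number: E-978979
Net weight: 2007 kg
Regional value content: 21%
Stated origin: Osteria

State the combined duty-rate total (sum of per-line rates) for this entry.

51%

Line A: electric motor → 02.01; rated 160 kW → 02.01.02; for domestic appliances → 02.01.02.03. Scheduled 31%. No special measure applies. → 31%.
Line B: electric motor → 02.01; rated 160 kW → 02.01.02; for motor vehicles → 02.01.02.02. Scheduled 4%. Arlenia agreement on 02.02: 02.01.02.02 not covered; Arlenia agreement on 02.04.03: 02.01.02.02 not covered. → 4%.
Line C: battery pack → 02.04; rated 550 W → 02.04.02; for motor vehicles → 02.04.02.01. Scheduled 16%. Osteria agreement on 02.04: RVC < 35%. → 16%.
Sum: 31% + 4% + 16% = 51%.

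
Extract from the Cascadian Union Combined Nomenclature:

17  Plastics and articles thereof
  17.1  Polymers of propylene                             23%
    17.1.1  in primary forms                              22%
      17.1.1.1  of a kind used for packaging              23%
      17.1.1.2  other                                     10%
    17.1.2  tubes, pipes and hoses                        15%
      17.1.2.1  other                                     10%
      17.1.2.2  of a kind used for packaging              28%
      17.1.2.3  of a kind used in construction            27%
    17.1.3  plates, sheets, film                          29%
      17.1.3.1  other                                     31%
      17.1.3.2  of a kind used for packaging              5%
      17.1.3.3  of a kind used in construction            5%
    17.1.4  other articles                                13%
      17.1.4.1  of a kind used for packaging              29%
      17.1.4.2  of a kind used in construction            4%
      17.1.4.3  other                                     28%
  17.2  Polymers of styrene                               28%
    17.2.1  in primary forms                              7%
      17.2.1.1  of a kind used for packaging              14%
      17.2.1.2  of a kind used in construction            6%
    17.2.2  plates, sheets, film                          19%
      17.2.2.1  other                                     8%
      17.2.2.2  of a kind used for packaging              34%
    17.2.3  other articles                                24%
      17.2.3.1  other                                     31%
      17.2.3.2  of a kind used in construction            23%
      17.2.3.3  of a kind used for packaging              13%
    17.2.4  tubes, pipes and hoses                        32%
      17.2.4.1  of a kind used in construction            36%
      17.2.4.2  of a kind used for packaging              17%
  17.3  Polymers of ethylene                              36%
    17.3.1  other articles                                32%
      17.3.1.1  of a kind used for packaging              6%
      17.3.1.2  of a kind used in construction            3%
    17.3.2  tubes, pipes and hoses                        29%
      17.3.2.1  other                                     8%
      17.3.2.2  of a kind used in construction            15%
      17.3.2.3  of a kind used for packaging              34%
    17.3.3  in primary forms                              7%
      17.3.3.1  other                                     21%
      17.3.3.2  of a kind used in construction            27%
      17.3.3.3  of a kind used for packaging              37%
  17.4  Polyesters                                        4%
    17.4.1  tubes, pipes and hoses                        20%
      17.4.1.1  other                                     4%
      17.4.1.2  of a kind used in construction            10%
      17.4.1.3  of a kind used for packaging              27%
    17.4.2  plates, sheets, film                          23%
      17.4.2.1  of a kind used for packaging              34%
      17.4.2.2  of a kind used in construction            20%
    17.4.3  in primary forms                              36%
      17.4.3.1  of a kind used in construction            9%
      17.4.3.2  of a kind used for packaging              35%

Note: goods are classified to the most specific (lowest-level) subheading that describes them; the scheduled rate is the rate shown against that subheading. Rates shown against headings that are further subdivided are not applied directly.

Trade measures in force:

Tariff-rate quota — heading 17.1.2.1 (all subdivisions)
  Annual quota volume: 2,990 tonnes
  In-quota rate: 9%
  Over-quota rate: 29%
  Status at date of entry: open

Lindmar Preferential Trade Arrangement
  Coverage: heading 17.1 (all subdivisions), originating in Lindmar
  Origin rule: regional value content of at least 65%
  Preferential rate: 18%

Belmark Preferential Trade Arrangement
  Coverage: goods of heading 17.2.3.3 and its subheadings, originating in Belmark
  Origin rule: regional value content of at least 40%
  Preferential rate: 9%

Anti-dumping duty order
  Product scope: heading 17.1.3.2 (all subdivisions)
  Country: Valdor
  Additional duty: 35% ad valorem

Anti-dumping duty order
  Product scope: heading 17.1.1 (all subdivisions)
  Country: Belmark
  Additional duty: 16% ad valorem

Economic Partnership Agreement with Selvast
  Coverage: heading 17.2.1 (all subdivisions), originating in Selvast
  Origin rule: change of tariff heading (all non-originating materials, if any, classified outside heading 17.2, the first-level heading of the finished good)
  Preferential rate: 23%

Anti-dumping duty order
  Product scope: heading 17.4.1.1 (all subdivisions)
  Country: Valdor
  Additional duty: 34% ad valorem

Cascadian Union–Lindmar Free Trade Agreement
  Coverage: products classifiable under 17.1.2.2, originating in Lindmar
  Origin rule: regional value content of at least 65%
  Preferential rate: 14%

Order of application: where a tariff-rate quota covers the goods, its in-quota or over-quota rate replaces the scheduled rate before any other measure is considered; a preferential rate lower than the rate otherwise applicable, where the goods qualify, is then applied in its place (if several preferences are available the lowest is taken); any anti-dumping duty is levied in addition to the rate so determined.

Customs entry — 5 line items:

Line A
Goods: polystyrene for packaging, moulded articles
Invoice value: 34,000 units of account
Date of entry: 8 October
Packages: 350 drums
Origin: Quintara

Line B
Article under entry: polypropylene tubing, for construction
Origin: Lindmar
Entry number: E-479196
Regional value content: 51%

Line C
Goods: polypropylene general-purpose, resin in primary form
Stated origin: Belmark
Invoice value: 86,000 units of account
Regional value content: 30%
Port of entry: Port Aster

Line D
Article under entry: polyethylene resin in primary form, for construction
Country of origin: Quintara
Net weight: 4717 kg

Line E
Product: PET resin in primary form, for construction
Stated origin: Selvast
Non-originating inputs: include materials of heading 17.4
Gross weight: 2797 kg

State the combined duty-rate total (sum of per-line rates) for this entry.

102%

Line A: polystyrene → 17.2; moulded articles → 17.2.3; for packaging → 17.2.3.3. Scheduled 13%. No special measure applies. → 13%.
Line B: polypropylene → 17.1; tubing → 17.1.2; for construction → 17.1.2.3. Scheduled 27%. Lindmar agreement on 17.1: RVC < 65%; Lindmar agreement on 17.1.2.2: 17.1.2.3 not covered. → 27%.
Line C: polypropylene → 17.1; resin in primary form → 17.1.1; general-purpose → 17.1.1.2. Scheduled 10%. Belmark agreement on 17.2.3.3: 17.1.1.2 not covered; anti-dumping (Belmark, 17.1.1): +16%; total 10% + 16% = 26%. → 26%.
Line D: polyethylene → 17.3; resin in primary form → 17.3.3; for construction → 17.3.3.2. Scheduled 27%. No special measure applies. → 27%.
Line E: PET → 17.4; resin in primary form → 17.4.3; for construction → 17.4.3.1. Scheduled 9%. Selvast agreement on 17.2.1: 17.4.3.1 not covered. → 9%.
Sum: 13% + 27% + 26% + 27% + 9% = 102%.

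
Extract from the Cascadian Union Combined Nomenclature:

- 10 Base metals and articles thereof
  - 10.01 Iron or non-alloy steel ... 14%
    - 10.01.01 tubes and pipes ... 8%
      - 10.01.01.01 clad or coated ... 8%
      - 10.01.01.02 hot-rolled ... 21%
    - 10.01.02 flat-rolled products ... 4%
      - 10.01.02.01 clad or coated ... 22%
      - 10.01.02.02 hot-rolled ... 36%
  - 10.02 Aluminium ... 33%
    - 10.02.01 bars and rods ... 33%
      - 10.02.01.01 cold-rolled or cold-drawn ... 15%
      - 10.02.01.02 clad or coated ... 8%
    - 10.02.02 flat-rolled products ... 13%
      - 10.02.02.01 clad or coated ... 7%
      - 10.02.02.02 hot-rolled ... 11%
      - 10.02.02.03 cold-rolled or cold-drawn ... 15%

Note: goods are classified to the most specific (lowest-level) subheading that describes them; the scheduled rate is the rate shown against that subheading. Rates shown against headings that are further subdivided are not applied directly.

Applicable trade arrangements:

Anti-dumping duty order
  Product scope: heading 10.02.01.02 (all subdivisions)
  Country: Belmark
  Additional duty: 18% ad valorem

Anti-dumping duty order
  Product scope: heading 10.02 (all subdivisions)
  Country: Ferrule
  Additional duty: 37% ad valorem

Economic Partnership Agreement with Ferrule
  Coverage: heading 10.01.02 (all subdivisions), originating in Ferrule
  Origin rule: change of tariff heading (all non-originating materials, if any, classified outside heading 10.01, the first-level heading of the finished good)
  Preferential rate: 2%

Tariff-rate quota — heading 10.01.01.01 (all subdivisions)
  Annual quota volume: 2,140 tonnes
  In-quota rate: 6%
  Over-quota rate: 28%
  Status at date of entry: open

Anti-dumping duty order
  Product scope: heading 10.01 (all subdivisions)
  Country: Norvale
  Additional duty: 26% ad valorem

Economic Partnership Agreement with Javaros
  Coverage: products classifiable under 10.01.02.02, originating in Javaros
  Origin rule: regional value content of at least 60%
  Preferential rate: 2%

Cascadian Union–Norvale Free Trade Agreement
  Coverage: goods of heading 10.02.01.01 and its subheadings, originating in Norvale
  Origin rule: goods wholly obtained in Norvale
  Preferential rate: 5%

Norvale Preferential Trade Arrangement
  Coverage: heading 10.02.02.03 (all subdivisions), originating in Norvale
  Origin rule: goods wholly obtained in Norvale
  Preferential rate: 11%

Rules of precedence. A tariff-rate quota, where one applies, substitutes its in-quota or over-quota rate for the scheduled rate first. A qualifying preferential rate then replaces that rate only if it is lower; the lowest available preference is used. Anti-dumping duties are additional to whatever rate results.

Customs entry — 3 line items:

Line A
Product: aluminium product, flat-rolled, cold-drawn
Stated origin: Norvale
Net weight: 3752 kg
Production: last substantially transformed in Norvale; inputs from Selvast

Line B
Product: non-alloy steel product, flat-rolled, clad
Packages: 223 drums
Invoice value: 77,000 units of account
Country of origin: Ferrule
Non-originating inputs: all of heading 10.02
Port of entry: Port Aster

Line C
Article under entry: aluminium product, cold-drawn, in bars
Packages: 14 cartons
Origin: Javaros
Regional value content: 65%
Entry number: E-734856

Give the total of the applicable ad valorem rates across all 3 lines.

Line A: aluminium → 10.02; flat-rolled → 10.02.02; cold-drawn → 10.02.02.03. Scheduled 15%. Norvale agreement on 10.02.01.01: 10.02.02.03 not covered; Norvale agreement on 10.02.02.03: not wholly obtained. → 15%.
Line B: non-alloy steel → 10.01; flat-rolled → 10.01.02; clad → 10.01.02.01. Scheduled 22%. Ferrule agreement on 10.01.02: CTH met → 2% available; preferential 2%. → 2%.
Line C: aluminium → 10.02; in bars → 10.02.01; cold-drawn → 10.02.01.01. Scheduled 15%. Javaros agreement on 10.01.02.02: 10.02.01.01 not covered. → 15%.
Sum: 15% + 2% + 15% = 32%.

32%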